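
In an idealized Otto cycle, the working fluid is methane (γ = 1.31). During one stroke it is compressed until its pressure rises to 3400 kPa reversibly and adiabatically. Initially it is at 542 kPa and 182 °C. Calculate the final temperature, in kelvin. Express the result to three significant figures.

T₂ ≈ 703 K

Adiabatic: T₂/T₁ = (P₂/P₁)^((γ−1)/γ).
T₁ = 182 °C = 455.1 K.
T₂ = 455.1 × (3400/542)^(0.237) = 702.9 K.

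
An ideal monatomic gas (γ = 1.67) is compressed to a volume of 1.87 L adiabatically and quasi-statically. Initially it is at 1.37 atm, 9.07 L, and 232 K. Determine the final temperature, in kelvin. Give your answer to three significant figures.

T₂ ≈ 668 K

Adiabatic: T₁V₁^(γ−1) = T₂V₂^(γ−1) ⇒ T₂ = T₁ (V₁/V₂)^(γ−1).
T₂ = 232 × (9.07/1.87)^(0.67) = 668.3 K.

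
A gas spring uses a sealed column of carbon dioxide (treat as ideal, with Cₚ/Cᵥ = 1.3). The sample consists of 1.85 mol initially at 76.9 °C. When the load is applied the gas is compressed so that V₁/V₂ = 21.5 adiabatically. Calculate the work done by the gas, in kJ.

Adiabatic: T₁V₁^(γ−1) = T₂V₂^(γ−1) ⇒ T₂ = T₁ (V₁/V₂)^(γ−1).
T₁ = 76.9 °C = 350 K.
T₂ = 350 × 21.5^(0.3) = 878.7 K.
Q = 0, so ΔU = W_on_gas = nCᵥΔT with Cᵥ = R/(γ−1) = 27.71 J/(mol·K).
ΔU = 1.85 × 27.71 × (878.7 − 350) = 27110 J.
Work done by the gas = −ΔU = -27110 J.

W ≈ -27.1 kJ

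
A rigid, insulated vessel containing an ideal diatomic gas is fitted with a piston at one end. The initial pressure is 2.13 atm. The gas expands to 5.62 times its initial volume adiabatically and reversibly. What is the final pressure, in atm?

Since PV^γ is constant along a reversible adiabat, P₂ = P₁ (V₁/V₂)^γ.
For a diatomic ideal gas γ = 7/5.
P₂ = 2.13 × (1/5.62)^(7/5) = 0.19 atm.

P₂ ≈ 0.190 atm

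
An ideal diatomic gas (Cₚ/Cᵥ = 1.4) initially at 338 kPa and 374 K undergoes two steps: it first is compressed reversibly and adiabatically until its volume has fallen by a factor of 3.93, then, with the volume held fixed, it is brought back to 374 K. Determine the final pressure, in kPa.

P₃ ≈ 1330 kPa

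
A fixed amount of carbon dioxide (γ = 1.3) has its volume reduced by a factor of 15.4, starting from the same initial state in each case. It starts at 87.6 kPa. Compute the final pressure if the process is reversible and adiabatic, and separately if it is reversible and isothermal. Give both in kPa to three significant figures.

Isothermal: P₂ = P₁(V₁/V₂) = 87.6×15.4 = 1349 kPa.
Adiabatic: P₂ = P₁(V₁/V₂)^γ = 87.6×15.4^(1.3) = 3064 kPa.

adiabatic: 3060 kPa; isothermal: 1350 kPa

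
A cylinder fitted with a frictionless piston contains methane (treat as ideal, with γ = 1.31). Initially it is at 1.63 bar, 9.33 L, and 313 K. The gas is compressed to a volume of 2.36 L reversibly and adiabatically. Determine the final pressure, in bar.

P₂ ≈ 9.87 bar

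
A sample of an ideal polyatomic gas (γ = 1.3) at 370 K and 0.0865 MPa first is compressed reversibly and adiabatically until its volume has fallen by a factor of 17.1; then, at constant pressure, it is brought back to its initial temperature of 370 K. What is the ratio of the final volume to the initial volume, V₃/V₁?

Adiabatic step: V₂/V₁ = 0.05848; T₂ = T₁·17.1^(0.3) = 867.2 K.
Isobaric step: V₃/V₂ = T₃/T₂ = 370/867.2.
V₃/V₁ = (V₂/V₁)(V₃/V₂) = 0.05848 × (370/867.2) = 0.02495.

V₃/V₁ ≈ 0.0250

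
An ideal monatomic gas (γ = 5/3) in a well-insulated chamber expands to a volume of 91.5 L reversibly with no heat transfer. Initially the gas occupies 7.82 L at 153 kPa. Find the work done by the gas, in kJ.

P₂ = P₁(V₁/V₂)^γ = 153×(7.82/91.5)^(5/3) = 2.537 kPa.
For a reversible adiabat, W_by_gas = (P₁V₁ − P₂V₂)/(γ−1).
W_by = (153000×0.00782 − 2537×0.0915) / (2/3) = 1446 J.

W ≈ 1.45 kJ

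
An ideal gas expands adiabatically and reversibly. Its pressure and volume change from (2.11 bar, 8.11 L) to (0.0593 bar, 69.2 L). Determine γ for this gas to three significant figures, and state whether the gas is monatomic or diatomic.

γ ≈ 1.67; monatomic

PV^γ = const ⇒ γ = ln(P₂/P₁) / ln(V₁/V₂).
γ = ln(0.0593/2.11) / ln(8.11/69.2) = 1.666.
γ ≈ 1.67 is close to 5/3, so the gas is monatomic.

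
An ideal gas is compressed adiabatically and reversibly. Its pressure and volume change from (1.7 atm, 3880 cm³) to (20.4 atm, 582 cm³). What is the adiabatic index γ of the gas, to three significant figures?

γ ≈ 1.31

PV^γ = const ⇒ γ = ln(P₂/P₁) / ln(V₁/V₂).
γ = ln(20.4/1.7) / ln(3880/582) = 1.31.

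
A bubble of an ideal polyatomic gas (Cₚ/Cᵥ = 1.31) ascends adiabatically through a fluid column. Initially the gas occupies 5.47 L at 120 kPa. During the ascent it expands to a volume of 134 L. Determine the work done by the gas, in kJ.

P₂ = P₁(V₁/V₂)^γ = 120×(5.47/134)^(1.31) = 1.817 kPa.
For a reversible adiabat, W_by_gas = (P₁V₁ − P₂V₂)/(γ−1).
W_by = (120000×0.00547 − 1817×0.134) / (0.31) = 1332 J.

W ≈ 1.33 kJ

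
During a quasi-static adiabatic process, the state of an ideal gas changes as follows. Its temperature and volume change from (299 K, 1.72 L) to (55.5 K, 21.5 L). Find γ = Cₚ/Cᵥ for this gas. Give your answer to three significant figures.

γ ≈ 1.67

TV^(γ−1) = const ⇒ γ − 1 = ln(T₂/T₁) / ln(V₁/V₂).
γ = 1 + ln(55.5/299) / ln(1.72/21.5) = 1.667.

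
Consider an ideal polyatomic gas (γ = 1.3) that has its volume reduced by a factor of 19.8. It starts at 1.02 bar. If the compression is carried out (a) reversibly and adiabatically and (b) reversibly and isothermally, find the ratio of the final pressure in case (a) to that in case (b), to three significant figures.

Isothermal: P_b = P₁(V₁/V₂) = 1.02×19.8.
Adiabatic: P_a = P₁(V₁/V₂)^γ = 1.02×19.8^(1.3).
P_a/P_b = (V₁/V₂)^(γ−1) = 19.8^(0.3) = 2.449.

P_adiabatic / P_isothermal ≈ 2.45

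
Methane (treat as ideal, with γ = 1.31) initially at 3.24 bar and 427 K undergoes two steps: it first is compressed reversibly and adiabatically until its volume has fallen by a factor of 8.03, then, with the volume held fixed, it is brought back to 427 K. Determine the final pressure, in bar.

P₃ ≈ 26.0 bar

Adiabatic step (PV^γ = const): P₂ = 3.24×8.03^(1.31) = 49.63 bar; T₂ = 427×8.03^(0.31) = 814.5 K.
Isochoric: P₃ = P₂(T₃/T₂) = 49.63 × (427/814.5) = 26.02 bar.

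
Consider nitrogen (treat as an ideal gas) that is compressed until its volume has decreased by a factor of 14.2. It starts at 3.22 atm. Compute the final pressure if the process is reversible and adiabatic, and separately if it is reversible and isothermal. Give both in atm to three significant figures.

For a diatomic ideal gas γ = 7/5.
Isothermal: P₂ = P₁(V₁/V₂) = 3.22×14.2 = 45.72 atm.
Adiabatic: P₂ = P₁(V₁/V₂)^γ = 3.22×14.2^(7/5) = 132.1 atm.

adiabatic: 132 atm; isothermal: 45.7 atm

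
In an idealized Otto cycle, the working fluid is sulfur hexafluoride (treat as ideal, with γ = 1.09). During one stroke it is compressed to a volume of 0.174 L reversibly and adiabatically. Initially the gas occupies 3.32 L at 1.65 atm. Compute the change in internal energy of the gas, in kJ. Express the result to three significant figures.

P₂ = P₁(V₁/V₂)^γ = 1.65×(3.32/0.174)^(1.09) = 41.05 atm.
For a reversible adiabat, W_by_gas = (P₁V₁ − P₂V₂)/(γ−1).
W_by = (167200×0.00332 − 4.16×10^6×0.000174) / (0.09) = -1874 J.
Q = 0 ⇒ ΔU = −W_by = 1874 J.

ΔU ≈ 1.87 kJ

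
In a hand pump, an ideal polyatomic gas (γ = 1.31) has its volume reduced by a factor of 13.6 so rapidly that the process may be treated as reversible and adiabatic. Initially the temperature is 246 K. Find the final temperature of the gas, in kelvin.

Adiabatic: T₁V₁^(γ−1) = T₂V₂^(γ−1) ⇒ T₂ = T₁ (V₁/V₂)^(γ−1).
T₂ = 246 × 13.6^(0.31) = 552.5 K.

T₂ ≈ 552 K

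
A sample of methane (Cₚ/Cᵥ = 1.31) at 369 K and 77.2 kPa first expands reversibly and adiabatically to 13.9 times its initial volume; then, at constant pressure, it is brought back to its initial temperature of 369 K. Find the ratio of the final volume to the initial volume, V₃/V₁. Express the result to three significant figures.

Adiabatic step: V₂/V₁ = 13.9; T₂ = T₁·(1/13.9)^(0.31) = 163.2 K.
Isobaric step: V₃/V₂ = T₃/T₂ = 369/163.2.
V₃/V₁ = (V₂/V₁)(V₃/V₂) = 13.9 × (369/163.2) = 31.43.

V₃/V₁ ≈ 31.4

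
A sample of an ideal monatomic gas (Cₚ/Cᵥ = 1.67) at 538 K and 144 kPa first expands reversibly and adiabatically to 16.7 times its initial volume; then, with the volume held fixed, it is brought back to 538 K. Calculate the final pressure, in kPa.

P₃ ≈ 8.62 kPa

Adiabatic step (PV^γ = const): P₂ = 144×(1/16.7)^(1.67) = 1.307 kPa; T₂ = 538×(1/16.7)^(0.67) = 81.58 K.
Isochoric: P₃ = P₂(T₃/T₂) = 1.307 × (538/81.58) = 8.623 kPa.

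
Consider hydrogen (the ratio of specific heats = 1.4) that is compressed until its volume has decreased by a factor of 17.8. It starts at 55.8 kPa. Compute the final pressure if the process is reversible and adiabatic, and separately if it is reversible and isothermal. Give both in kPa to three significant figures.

adiabatic: 3140 kPa; isothermal: 993 kPa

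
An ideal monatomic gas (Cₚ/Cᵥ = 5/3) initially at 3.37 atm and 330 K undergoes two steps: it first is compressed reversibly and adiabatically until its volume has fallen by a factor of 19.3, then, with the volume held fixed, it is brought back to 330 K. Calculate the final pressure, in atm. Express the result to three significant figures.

Adiabatic step (PV^γ = const): P₂ = 3.37×19.3^(5/3) = 468 atm; T₂ = 330×19.3^(2/3) = 2374 K.
Isochoric: P₃ = P₂(T₃/T₂) = 468 × (330/2374) = 65.04 atm.

P₃ ≈ 65.0 atm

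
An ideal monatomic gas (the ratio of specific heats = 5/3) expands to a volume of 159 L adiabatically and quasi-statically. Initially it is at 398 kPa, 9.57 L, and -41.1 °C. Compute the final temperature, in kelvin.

T₂ ≈ 35.6 K

For a reversible adiabat TV^(γ−1) is constant, so T₂ = T₁ (V₁/V₂)^(γ−1).
T₁ = -41.1 °C = 232 K.
T₂ = 232 × (9.57/159)^(2/3) = 35.64 K.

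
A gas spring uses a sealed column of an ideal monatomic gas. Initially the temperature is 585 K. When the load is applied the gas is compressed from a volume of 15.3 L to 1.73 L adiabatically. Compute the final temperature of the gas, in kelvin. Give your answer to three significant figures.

For a reversible adiabat TV^(γ−1) is constant, so T₂ = T₁ (V₁/V₂)^(γ−1).
For a monatomic ideal gas γ = 5/3, so γ−1 = 2/3.
T₂ = 585 × (15.3/1.73)^(2/3) = 2502 K.

T₂ ≈ 2500 K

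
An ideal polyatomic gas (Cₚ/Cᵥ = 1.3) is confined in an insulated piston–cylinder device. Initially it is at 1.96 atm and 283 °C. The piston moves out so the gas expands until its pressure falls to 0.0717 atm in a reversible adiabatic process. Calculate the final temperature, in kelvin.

Adiabatic: T₂/T₁ = (P₂/P₁)^((γ−1)/γ).
T₁ = 283 °C = 556.1 K.
T₂ = 556.1 × (0.0717/1.96)^(0.231) = 259.2 K.

T₂ ≈ 259 K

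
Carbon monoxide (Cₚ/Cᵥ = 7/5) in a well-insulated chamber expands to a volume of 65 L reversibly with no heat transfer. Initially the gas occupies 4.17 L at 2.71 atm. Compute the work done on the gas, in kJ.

W ≈ -1.91 kJ

P₂ = P₁(V₁/V₂)^γ = 2.71×(4.17/65)^(7/5) = 0.05795 atm.
For a reversible adiabat, W_by_gas = (P₁V₁ − P₂V₂)/(γ−1).
W_by = (274600×0.00417 − 5872×0.065) / (2/5) = 1908 J.
W_on_gas = −W_by = -1908 J.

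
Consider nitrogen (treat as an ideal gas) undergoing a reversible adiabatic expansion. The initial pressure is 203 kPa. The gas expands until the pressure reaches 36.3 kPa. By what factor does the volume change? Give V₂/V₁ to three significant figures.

V₂/V₁ ≈ 3.42

From PV^γ = const, V₂/V₁ = (P₁/P₂)^(1/γ).
For a diatomic ideal gas γ = 7/5.
V₂/V₁ = (203/36.3)^(5/7) = 3.42.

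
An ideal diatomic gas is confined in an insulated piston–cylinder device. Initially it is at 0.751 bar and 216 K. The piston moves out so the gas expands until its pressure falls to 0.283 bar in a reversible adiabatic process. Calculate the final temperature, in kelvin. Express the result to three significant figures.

T₂ ≈ 163 K

Adiabatic: T₂/T₁ = (P₂/P₁)^((γ−1)/γ).
For a diatomic ideal gas γ = 7/5, so (γ−1)/γ = 2/7.
T₂ = 216 × (0.283/0.751)^(2/7) = 163.4 K.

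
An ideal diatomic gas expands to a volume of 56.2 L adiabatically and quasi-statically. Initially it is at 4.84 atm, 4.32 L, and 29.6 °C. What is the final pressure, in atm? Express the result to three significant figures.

P₂ ≈ 0.133 atm

Since PV^γ is constant along a reversible adiabat, P₂ = P₁ (V₁/V₂)^γ.
γ = 7/5 for a diatomic ideal gas.
P₂ = 4.84 × (4.32/56.2)^(7/5) = 0.1333 atm.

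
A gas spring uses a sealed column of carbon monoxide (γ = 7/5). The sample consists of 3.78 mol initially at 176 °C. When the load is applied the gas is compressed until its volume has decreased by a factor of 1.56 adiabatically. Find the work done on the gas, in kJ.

For a reversible adiabat TV^(γ−1) is constant, so T₂ = T₁ (V₁/V₂)^(γ−1).
T₁ = 176 °C = 449.1 K.
T₂ = 449.1 × 1.56^(2/5) = 536.6 K.
Q = 0, so ΔU = W_on_gas = nCᵥΔT with Cᵥ = R/(γ−1) = 20.79 J/(mol·K).
ΔU = 3.78 × 20.79 × (536.6 − 449.1) = 6870 J.

W ≈ 6.87 kJ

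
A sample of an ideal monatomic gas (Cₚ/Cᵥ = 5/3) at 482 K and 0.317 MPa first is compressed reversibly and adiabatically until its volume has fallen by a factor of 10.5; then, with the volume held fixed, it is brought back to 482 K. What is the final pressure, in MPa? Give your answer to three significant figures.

P₃ ≈ 3.33 MPa

Adiabatic step (PV^γ = const): P₂ = 0.317×10.5^(5/3) = 15.96 MPa; T₂ = 482×10.5^(2/3) = 2311 K.
Isochoric: P₃ = P₂(T₃/T₂) = 15.96 × (482/2311) = 3.329 MPa.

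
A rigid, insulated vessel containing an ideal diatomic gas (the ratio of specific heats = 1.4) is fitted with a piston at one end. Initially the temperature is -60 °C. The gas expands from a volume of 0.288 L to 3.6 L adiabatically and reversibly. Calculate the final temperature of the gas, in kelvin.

T₂ ≈ 77.6 K

For a reversible adiabat TV^(γ−1) is constant, so T₂ = T₁ (V₁/V₂)^(γ−1).
T₁ = -60 °C = 213.1 K.
T₂ = 213.1 × (0.288/3.6)^(0.4) = 77.61 K.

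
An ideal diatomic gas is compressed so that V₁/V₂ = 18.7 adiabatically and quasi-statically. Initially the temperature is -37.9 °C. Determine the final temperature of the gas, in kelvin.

Adiabatic: T₁V₁^(γ−1) = T₂V₂^(γ−1) ⇒ T₂ = T₁ (V₁/V₂)^(γ−1).
For a diatomic ideal gas γ = 7/5, so γ−1 = 2/5.
T₁ = -37.9 °C = 235.2 K.
T₂ = 235.2 × 18.7^(2/5) = 759 K.

T₂ ≈ 759 K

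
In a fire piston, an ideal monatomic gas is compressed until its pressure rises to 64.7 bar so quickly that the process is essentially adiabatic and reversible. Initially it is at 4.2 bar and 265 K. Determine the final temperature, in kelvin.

T₂ ≈ 791 K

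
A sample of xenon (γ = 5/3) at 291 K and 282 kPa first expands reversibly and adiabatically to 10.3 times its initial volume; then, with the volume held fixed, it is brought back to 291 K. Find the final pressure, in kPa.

P₃ ≈ 27.4 kPa

Adiabatic step (PV^γ = const): P₂ = 282×(1/10.3)^(5/3) = 5.783 kPa; T₂ = 291×(1/10.3)^(2/3) = 61.47 K.
Isochoric: P₃ = P₂(T₃/T₂) = 5.783 × (291/61.47) = 27.38 kPa.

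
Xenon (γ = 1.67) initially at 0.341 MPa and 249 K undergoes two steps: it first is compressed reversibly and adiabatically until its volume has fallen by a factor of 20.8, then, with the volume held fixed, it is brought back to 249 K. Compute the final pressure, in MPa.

Adiabatic step (PV^γ = const): P₂ = 0.341×20.8^(1.67) = 54.19 MPa; T₂ = 249×20.8^(0.67) = 1902 K.
Isochoric: P₃ = P₂(T₃/T₂) = 54.19 × (249/1902) = 7.093 MPa.

P₃ ≈ 7.09 MPa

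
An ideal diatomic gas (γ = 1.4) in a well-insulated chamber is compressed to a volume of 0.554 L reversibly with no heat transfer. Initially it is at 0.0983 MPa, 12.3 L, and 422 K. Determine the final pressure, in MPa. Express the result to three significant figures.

Adiabatic: P₁V₁^γ = P₂V₂^γ ⇒ P₂ = P₁ (V₁/V₂)^γ.
P₂ = 0.0983 × (12.3/0.554)^(1.4) = 7.542 MPa.

P₂ ≈ 7.54 MPa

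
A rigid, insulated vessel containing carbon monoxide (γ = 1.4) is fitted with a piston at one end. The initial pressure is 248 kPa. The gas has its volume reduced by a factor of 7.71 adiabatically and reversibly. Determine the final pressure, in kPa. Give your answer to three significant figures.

Adiabatic: P₁V₁^γ = P₂V₂^γ ⇒ P₂ = P₁ (V₁/V₂)^γ.
P₂ = 248 × 7.71^(1.4) = 4328 kPa.

P₂ ≈ 4330 kPa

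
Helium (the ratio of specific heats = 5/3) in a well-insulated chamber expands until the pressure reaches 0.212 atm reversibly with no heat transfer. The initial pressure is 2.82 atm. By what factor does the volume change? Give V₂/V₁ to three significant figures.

From PV^γ = const, V₂/V₁ = (P₁/P₂)^(1/γ).
V₂/V₁ = (2.82/0.212)^(3/5) = 4.724.

V₂/V₁ ≈ 4.72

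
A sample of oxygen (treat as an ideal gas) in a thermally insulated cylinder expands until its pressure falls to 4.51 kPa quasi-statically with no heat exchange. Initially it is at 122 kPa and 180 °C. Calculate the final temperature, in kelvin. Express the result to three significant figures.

T₂ ≈ 177 K

Along an adiabat T P^((1−γ)/γ) is constant, so T₂ = T₁ (P₂/P₁)^((γ−1)/γ).
For a diatomic ideal gas γ = 7/5, so (γ−1)/γ = 2/7.
T₁ = 180 °C = 453.1 K.
T₂ = 453.1 × (4.51/122)^(2/7) = 176.6 K.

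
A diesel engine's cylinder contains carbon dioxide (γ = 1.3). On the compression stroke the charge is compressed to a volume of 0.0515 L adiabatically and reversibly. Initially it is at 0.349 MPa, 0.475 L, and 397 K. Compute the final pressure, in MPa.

Since PV^γ is constant along a reversible adiabat, P₂ = P₁ (V₁/V₂)^γ.
P₂ = 0.349 × (0.475/0.0515)^(1.3) = 6.269 MPa.

P₂ ≈ 6.27 MPa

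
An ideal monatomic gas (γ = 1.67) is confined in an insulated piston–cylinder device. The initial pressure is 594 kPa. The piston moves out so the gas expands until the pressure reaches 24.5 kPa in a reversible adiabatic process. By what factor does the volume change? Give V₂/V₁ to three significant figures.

V₂/V₁ ≈ 6.75

From PV^γ = const, V₂/V₁ = (P₁/P₂)^(1/γ).
V₂/V₁ = (594/24.5)^(0.599) = 6.747.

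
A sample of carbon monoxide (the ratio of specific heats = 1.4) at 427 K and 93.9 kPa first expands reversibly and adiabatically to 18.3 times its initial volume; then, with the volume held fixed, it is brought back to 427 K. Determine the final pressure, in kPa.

Adiabatic step (PV^γ = const): P₂ = 93.9×(1/18.3)^(1.4) = 1.604 kPa; T₂ = 427×(1/18.3)^(0.4) = 133.5 K.
Isochoric: P₃ = P₂(T₃/T₂) = 1.604 × (427/133.5) = 5.131 kPa.

P₃ ≈ 5.13 kPa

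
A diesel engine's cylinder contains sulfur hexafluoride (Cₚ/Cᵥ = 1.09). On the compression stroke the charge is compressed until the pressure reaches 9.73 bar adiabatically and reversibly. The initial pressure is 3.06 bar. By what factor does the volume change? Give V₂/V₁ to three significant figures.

V₂/V₁ ≈ 0.346

From PV^γ = const, V₂/V₁ = (P₁/P₂)^(1/γ).
V₂/V₁ = (3.06/9.73)^(0.917) = 0.346.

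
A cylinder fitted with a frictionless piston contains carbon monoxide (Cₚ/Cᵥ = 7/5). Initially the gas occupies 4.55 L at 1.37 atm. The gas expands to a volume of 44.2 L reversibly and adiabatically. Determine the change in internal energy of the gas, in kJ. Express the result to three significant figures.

P₂ = P₁(V₁/V₂)^γ = 1.37×(4.55/44.2)^(7/5) = 0.0568 atm.
For a reversible adiabat, W_by_gas = (P₁V₁ − P₂V₂)/(γ−1).
W_by = (138800×0.00455 − 5755×0.0442) / (2/5) = 943.1 J.
Q = 0 ⇒ ΔU = −W_by = -943.1 J.

ΔU ≈ -0.943 kJ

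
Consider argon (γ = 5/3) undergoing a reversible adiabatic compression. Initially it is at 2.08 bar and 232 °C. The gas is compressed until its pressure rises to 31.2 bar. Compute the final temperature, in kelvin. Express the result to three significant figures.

T₂ ≈ 1490 K

Along an adiabat T P^((1−γ)/γ) is constant, so T₂ = T₁ (P₂/P₁)^((γ−1)/γ).
T₁ = 232 °C = 505.1 K.
T₂ = 505.1 × (31.2/2.08)^(2/5) = 1492 K.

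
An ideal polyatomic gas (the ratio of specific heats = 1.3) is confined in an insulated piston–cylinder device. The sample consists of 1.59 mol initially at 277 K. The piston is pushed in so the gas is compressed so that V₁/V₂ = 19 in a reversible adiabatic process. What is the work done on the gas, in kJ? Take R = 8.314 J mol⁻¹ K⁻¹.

W ≈ 17.3 kJ

For a reversible adiabat TV^(γ−1) is constant, so T₂ = T₁ (V₁/V₂)^(γ−1).
T₂ = 277 × 19^(0.3) = 670 K.
Q = 0, so ΔU = W_on_gas = nCᵥΔT with Cᵥ = R/(γ−1) = 27.71 J/(mol·K).
ΔU = 1.59 × 27.71 × (670 − 277) = 17320 J.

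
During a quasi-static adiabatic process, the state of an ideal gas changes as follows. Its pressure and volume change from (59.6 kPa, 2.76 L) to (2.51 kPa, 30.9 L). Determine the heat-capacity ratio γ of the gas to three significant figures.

γ ≈ 1.31

PV^γ = const ⇒ γ = ln(P₂/P₁) / ln(V₁/V₂).
γ = ln(2.51/59.6) / ln(2.76/30.9) = 1.311.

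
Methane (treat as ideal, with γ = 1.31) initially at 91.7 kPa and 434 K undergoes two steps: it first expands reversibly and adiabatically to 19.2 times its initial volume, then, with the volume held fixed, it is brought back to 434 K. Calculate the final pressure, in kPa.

P₃ ≈ 4.78 kPa

Adiabatic step (PV^γ = const): P₂ = 91.7×(1/19.2)^(1.31) = 1.911 kPa; T₂ = 434×(1/19.2)^(0.31) = 173.6 K.
Isochoric: P₃ = P₂(T₃/T₂) = 1.911 × (434/173.6) = 4.776 kPa.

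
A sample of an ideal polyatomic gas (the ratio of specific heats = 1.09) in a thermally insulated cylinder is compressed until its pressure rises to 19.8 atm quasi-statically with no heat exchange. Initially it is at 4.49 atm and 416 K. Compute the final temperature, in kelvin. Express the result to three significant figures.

Adiabatic: T₂/T₁ = (P₂/P₁)^((γ−1)/γ).
T₂ = 416 × (19.8/4.49)^(0.0826) = 470.2 K.

T₂ ≈ 470 K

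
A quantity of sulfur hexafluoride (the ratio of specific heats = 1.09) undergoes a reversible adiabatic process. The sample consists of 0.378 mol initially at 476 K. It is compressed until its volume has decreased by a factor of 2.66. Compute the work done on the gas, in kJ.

W ≈ 1.53 kJ

Adiabatic: T₁V₁^(γ−1) = T₂V₂^(γ−1) ⇒ T₂ = T₁ (V₁/V₂)^(γ−1).
T₂ = 476 × 2.66^(0.09) = 519.8 K.
Q = 0, so ΔU = W_on_gas = nCᵥΔT with Cᵥ = R/(γ−1) = 92.38 J/(mol·K).
ΔU = 0.378 × 92.38 × (519.8 − 476) = 1530 J.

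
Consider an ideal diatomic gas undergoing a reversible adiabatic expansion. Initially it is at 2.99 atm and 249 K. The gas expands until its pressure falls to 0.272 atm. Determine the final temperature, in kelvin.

T₂ ≈ 126 K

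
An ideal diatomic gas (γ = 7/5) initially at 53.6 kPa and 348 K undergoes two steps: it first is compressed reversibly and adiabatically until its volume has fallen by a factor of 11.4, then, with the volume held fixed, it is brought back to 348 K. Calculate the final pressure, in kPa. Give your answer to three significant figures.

P₃ ≈ 611 kPa

Adiabatic step (PV^γ = const): P₂ = 53.6×11.4^(7/5) = 1617 kPa; T₂ = 348×11.4^(2/5) = 921.2 K.
Isochoric: P₃ = P₂(T₃/T₂) = 1617 × (348/921.2) = 611 kPa.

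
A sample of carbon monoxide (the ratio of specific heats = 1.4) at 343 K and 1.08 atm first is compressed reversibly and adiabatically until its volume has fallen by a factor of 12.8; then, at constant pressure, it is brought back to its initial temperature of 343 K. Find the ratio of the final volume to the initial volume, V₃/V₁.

Adiabatic step: V₂/V₁ = 0.07812; T₂ = T₁·12.8^(0.4) = 951 K.
Isobaric step: V₃/V₂ = T₃/T₂ = 343/951.
V₃/V₁ = (V₂/V₁)(V₃/V₂) = 0.07812 × (343/951) = 0.02818.

V₃/V₁ ≈ 0.0282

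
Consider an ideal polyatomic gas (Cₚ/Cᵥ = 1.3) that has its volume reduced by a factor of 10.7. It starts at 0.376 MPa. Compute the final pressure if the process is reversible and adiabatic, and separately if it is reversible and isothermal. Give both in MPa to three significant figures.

Isothermal: P₂ = P₁(V₁/V₂) = 0.376×10.7 = 4.023 MPa.
Adiabatic: P₂ = P₁(V₁/V₂)^γ = 0.376×10.7^(1.3) = 8.192 MPa.

adiabatic: 8.19 MPa; isothermal: 4.02 MPa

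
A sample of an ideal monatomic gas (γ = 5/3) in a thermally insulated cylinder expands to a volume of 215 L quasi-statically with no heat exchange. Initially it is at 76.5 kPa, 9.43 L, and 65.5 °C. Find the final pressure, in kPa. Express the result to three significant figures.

Adiabatic: P₁V₁^γ = P₂V₂^γ ⇒ P₂ = P₁ (V₁/V₂)^γ.
P₂ = 76.5 × (9.43/215)^(5/3) = 0.4173 kPa.

P₂ ≈ 0.417 kPa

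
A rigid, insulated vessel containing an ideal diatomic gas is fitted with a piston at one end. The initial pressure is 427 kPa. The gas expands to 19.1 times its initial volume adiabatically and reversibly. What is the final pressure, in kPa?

Since PV^γ is constant along a reversible adiabat, P₂ = P₁ (V₁/V₂)^γ.
For a diatomic ideal gas γ = 7/5.
P₂ = 427 × (1/19.1)^(7/5) = 6.87 kPa.

P₂ ≈ 6.87 kPa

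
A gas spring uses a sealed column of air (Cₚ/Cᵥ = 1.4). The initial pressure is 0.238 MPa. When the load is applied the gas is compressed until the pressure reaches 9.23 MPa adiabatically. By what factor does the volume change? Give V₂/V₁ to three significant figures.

From PV^γ = const, V₂/V₁ = (P₁/P₂)^(1/γ).
V₂/V₁ = (0.238/9.23)^(0.714) = 0.07333.

V₂/V₁ ≈ 0.0733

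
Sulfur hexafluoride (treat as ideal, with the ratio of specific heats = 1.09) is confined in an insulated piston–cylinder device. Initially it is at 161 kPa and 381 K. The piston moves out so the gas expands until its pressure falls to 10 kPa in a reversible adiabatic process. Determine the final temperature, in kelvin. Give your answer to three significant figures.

T₂ ≈ 303 K

Adiabatic: T₂/T₁ = (P₂/P₁)^((γ−1)/γ).
T₂ = 381 × (10/161)^(0.0826) = 302.9 K.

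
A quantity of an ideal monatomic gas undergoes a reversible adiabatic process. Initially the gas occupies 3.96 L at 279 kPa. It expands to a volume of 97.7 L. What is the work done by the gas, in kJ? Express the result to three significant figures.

γ = 5/3 for a monatomic ideal gas.
P₂ = P₁(V₁/V₂)^γ = 279×(3.96/97.7)^(5/3) = 1.334 kPa.
For a reversible adiabat, W_by_gas = (P₁V₁ − P₂V₂)/(γ−1).
W_by = (279000×0.00396 − 1334×0.0977) / (2/3) = 1462 J.

W ≈ 1.46 kJ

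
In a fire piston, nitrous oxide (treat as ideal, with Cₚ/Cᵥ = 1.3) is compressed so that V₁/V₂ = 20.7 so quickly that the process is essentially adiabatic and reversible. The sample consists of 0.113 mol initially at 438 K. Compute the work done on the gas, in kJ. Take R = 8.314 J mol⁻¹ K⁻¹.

W ≈ 2.03 kJ

Adiabatic: T₁V₁^(γ−1) = T₂V₂^(γ−1) ⇒ T₂ = T₁ (V₁/V₂)^(γ−1).
T₂ = 438 × 20.7^(0.3) = 1087 K.
Q = 0, so ΔU = W_on_gas = nCᵥΔT with Cᵥ = R/(γ−1) = 27.71 J/(mol·K).
ΔU = 0.113 × 27.71 × (1087 − 438) = 2033 J.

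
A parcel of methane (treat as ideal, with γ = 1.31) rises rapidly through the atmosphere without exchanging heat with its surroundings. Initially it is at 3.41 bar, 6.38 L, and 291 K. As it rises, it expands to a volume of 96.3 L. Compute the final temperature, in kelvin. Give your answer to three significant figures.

T₂ ≈ 125 K

Adiabatic: T₁V₁^(γ−1) = T₂V₂^(γ−1) ⇒ T₂ = T₁ (V₁/V₂)^(γ−1).
T₂ = 291 × (6.38/96.3)^(0.31) = 125.4 K.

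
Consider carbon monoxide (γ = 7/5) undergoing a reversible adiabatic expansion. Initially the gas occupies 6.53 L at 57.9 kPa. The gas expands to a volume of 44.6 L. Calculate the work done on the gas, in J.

P₂ = P₁(V₁/V₂)^γ = 57.9×(6.53/44.6)^(7/5) = 3.931 kPa.
For a reversible adiabat, W_by_gas = (P₁V₁ − P₂V₂)/(γ−1).
W_by = (57900×0.00653 − 3931×0.0446) / (2/5) = 506.9 J.
W_on_gas = −W_by = -506.9 J.

W ≈ -507 J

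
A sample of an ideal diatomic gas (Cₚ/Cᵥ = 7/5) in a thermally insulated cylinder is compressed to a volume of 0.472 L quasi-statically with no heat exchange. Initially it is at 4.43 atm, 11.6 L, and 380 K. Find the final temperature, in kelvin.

Adiabatic: T₁V₁^(γ−1) = T₂V₂^(γ−1) ⇒ T₂ = T₁ (V₁/V₂)^(γ−1).
T₂ = 380 × (11.6/0.472)^(2/5) = 1368 K.

T₂ ≈ 1370 K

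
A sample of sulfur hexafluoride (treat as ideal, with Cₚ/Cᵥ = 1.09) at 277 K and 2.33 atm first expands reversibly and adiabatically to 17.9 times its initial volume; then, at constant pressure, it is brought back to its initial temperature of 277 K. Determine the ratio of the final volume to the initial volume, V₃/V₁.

V₃/V₁ ≈ 23.2

Adiabatic step: V₂/V₁ = 17.9; T₂ = T₁·(1/17.9)^(0.09) = 213.7 K.
Isobaric step: V₃/V₂ = T₃/T₂ = 277/213.7.
V₃/V₁ = (V₂/V₁)(V₃/V₂) = 17.9 × (277/213.7) = 23.21.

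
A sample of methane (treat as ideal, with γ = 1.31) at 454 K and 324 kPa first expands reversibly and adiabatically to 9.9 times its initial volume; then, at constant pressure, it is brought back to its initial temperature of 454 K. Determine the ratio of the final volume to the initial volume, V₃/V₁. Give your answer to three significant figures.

Adiabatic step: V₂/V₁ = 9.9; T₂ = T₁·(1/9.9)^(0.31) = 223.1 K.
Isobaric step: V₃/V₂ = T₃/T₂ = 454/223.1.
V₃/V₁ = (V₂/V₁)(V₃/V₂) = 9.9 × (454/223.1) = 20.15.

V₃/V₁ ≈ 20.2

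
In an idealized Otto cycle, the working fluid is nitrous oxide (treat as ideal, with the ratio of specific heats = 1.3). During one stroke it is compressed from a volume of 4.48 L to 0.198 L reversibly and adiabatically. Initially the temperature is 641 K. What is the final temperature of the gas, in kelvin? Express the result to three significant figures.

Adiabatic: T₁V₁^(γ−1) = T₂V₂^(γ−1) ⇒ T₂ = T₁ (V₁/V₂)^(γ−1).
T₂ = 641 × (4.48/0.198)^(0.3) = 1634 K.

T₂ ≈ 1630 K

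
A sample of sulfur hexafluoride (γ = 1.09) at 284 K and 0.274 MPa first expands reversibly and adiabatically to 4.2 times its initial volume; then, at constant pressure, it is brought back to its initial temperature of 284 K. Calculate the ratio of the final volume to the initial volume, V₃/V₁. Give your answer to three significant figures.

V₃/V₁ ≈ 4.78

Adiabatic step: V₂/V₁ = 4.2; T₂ = T₁·(1/4.2)^(0.09) = 249.6 K.
Isobaric step: V₃/V₂ = T₃/T₂ = 284/249.6.
V₃/V₁ = (V₂/V₁)(V₃/V₂) = 4.2 × (284/249.6) = 4.779.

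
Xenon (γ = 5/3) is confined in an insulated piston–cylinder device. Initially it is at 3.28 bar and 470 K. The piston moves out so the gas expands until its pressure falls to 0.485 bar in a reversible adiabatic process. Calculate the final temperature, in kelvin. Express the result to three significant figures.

T₂ ≈ 219 K

Adiabatic: T₂/T₁ = (P₂/P₁)^((γ−1)/γ).
T₂ = 470 × (0.485/3.28)^(2/5) = 218.8 K.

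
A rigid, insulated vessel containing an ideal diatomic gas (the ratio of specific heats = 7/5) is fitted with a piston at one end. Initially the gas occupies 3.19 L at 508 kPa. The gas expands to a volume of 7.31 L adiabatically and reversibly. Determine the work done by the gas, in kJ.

W ≈ 1.14 kJ

P₂ = P₁(V₁/V₂)^γ = 508×(3.19/7.31)^(7/5) = 159.1 kPa.
For a reversible adiabat, W_by_gas = (P₁V₁ − P₂V₂)/(γ−1).
W_by = (508000×0.00319 − 159100×0.00731) / (2/5) = 1144 J.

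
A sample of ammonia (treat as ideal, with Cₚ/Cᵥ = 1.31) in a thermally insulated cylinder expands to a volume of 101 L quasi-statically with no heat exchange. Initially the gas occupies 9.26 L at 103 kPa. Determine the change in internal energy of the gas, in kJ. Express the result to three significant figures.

ΔU ≈ -1.61 kJ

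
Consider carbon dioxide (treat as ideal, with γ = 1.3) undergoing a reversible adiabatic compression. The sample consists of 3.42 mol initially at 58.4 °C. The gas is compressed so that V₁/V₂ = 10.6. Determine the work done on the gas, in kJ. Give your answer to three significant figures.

For a reversible adiabat TV^(γ−1) is constant, so T₂ = T₁ (V₁/V₂)^(γ−1).
T₁ = 58.4 °C = 331.5 K.
T₂ = 331.5 × 10.6^(0.3) = 673.2 K.
Q = 0, so ΔU = W_on_gas = nCᵥΔT with Cᵥ = R/(γ−1) = 27.71 J/(mol·K).
ΔU = 3.42 × 27.71 × (673.2 − 331.5) = 32380 J.

W ≈ 32.4 kJ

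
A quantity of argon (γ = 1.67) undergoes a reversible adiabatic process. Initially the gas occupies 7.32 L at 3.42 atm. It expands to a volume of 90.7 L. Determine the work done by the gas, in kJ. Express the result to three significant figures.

W ≈ 3.08 kJ

P₂ = P₁(V₁/V₂)^γ = 3.42×(7.32/90.7)^(1.67) = 0.05112 atm.
For a reversible adiabat, W_by_gas = (P₁V₁ − P₂V₂)/(γ−1).
W_by = (346500×0.00732 − 5179×0.0907) / (0.67) = 3085 J.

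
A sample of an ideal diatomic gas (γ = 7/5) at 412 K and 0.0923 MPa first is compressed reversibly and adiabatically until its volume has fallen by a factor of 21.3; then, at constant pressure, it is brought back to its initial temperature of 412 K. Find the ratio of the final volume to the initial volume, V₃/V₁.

Adiabatic step: V₂/V₁ = 0.04695; T₂ = T₁·21.3^(2/5) = 1400 K.
Isobaric step: V₃/V₂ = T₃/T₂ = 412/1400.
V₃/V₁ = (V₂/V₁)(V₃/V₂) = 0.04695 × (412/1400) = 0.01381.

V₃/V₁ ≈ 0.0138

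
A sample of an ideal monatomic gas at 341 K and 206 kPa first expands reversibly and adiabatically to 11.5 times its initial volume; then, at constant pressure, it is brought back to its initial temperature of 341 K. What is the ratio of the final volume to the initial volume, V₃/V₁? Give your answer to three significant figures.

For a monatomic ideal gas γ = 5/3.
Adiabatic step: V₂/V₁ = 11.5; T₂ = T₁·(1/11.5)^(2/3) = 66.93 K.
Isobaric step: V₃/V₂ = T₃/T₂ = 341/66.93.
V₃/V₁ = (V₂/V₁)(V₃/V₂) = 11.5 × (341/66.93) = 58.59.

V₃/V₁ ≈ 58.6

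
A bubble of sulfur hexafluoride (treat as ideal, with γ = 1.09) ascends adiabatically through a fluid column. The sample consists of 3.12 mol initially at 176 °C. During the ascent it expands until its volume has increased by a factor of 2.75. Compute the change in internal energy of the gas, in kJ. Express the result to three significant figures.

For a reversible adiabat TV^(γ−1) is constant, so T₂ = T₁ (V₁/V₂)^(γ−1).
T₁ = 176 °C = 449.1 K.
T₂ = 449.1 × (1/2.75)^(0.09) = 410.1 K.
Q = 0, so ΔU = W_on_gas = nCᵥΔT with Cᵥ = R/(γ−1) = 92.38 J/(mol·K).
ΔU = 3.12 × 92.38 × (410.1 − 449.1) = -11270 J.

ΔU ≈ -11.3 kJ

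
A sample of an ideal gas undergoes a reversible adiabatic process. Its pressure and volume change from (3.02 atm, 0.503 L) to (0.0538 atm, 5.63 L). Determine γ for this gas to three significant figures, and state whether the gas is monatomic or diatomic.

PV^γ = const ⇒ γ = ln(P₂/P₁) / ln(V₁/V₂).
γ = ln(0.0538/3.02) / ln(0.503/5.63) = 1.668.
γ ≈ 1.67 is close to 5/3, so the gas is monatomic.

γ ≈ 1.67; monatomic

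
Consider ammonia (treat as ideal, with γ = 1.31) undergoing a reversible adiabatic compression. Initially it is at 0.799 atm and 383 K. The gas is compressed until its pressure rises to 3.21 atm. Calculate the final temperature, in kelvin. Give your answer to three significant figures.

Along an adiabat T P^((1−γ)/γ) is constant, so T₂ = T₁ (P₂/P₁)^((γ−1)/γ).
T₂ = 383 × (3.21/0.799)^(0.237) = 532.3 K.

T₂ ≈ 532 K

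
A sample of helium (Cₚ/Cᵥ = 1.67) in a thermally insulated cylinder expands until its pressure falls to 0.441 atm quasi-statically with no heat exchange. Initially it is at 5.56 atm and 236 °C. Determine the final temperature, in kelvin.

Adiabatic: T₂/T₁ = (P₂/P₁)^((γ−1)/γ).
T₁ = 236 °C = 509.1 K.
T₂ = 509.1 × (0.441/5.56)^(0.401) = 184.2 K.

T₂ ≈ 184 K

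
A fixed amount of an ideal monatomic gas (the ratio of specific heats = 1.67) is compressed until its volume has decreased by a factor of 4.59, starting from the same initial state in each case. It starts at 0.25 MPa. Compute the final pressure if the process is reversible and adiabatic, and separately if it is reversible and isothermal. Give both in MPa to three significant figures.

Isothermal: P₂ = P₁(V₁/V₂) = 0.25×4.59 = 1.147 MPa.
Adiabatic: P₂ = P₁(V₁/V₂)^γ = 0.25×4.59^(1.67) = 3.185 MPa.

adiabatic: 3.19 MPa; isothermal: 1.15 MPa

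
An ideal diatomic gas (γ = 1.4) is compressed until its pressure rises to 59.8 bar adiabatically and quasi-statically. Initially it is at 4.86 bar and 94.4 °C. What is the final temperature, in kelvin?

Adiabatic: T₂/T₁ = (P₂/P₁)^((γ−1)/γ).
T₁ = 94.4 °C = 367.5 K.
T₂ = 367.5 × (59.8/4.86)^(0.286) = 752.9 K.

T₂ ≈ 753 K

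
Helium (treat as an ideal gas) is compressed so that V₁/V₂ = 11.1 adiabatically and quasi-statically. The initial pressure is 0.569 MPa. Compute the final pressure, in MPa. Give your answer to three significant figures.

P₂ ≈ 31.4 MPa

Since PV^γ is constant along a reversible adiabat, P₂ = P₁ (V₁/V₂)^γ.
For a monatomic ideal gas γ = 5/3.
P₂ = 0.569 × 11.1^(5/3) = 31.43 MPa.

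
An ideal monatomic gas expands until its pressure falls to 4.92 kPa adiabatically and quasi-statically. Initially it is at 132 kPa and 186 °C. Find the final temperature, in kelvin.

T₂ ≈ 123 K

Adiabatic: T₂/T₁ = (P₂/P₁)^((γ−1)/γ).
For a monatomic ideal gas γ = 5/3, so (γ−1)/γ = 2/5.
T₁ = 186 °C = 459.1 K.
T₂ = 459.1 × (4.92/132)^(2/5) = 123.2 K.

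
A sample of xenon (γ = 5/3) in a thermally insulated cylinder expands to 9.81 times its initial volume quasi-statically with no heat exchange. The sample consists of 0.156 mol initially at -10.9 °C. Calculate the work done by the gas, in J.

W ≈ 399 J

Adiabatic: T₁V₁^(γ−1) = T₂V₂^(γ−1) ⇒ T₂ = T₁ (V₁/V₂)^(γ−1).
T₁ = -10.9 °C = 262.2 K.
T₂ = 262.2 × (1/9.81)^(2/3) = 57.23 K.
Q = 0, so ΔU = W_on_gas = nCᵥΔT with Cᵥ = R/(γ−1) = 12.47 J/(mol·K).
ΔU = 0.156 × 12.47 × (57.23 − 262.2) = -398.9 J.
Work done by the gas = −ΔU = 398.9 J.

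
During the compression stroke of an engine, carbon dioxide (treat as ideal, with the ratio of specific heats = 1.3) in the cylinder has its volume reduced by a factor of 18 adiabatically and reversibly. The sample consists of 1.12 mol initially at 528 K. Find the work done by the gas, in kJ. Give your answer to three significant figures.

W ≈ -22.6 kJ

For a reversible adiabat TV^(γ−1) is constant, so T₂ = T₁ (V₁/V₂)^(γ−1).
T₂ = 528 × 18^(0.3) = 1257 K.
Q = 0, so ΔU = W_on_gas = nCᵥΔT with Cᵥ = R/(γ−1) = 27.71 J/(mol·K).
ΔU = 1.12 × 27.71 × (1257 − 528) = 22620 J.
Work done by the gas = −ΔU = -22620 J.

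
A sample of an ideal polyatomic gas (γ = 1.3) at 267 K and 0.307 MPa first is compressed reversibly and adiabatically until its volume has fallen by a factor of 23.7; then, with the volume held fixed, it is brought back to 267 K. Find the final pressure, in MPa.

Adiabatic step (PV^γ = const): P₂ = 0.307×23.7^(1.3) = 18.81 MPa; T₂ = 267×23.7^(0.3) = 690.1 K.
Isochoric: P₃ = P₂(T₃/T₂) = 18.81 × (267/690.1) = 7.276 MPa.

P₃ ≈ 7.28 MPa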